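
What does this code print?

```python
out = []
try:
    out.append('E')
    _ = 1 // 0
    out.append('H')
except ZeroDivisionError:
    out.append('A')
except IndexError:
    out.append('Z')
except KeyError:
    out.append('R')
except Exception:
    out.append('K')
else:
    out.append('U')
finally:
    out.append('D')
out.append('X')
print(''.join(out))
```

Execution trace: 'E' (try body) → 'A' (except ZeroDivisionError) → 'D' (finally) → 'X' (after the try/except). Output: EADX

Answer: EADX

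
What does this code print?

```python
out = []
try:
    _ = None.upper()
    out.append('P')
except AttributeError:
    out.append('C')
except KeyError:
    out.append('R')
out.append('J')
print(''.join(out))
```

Execution trace: 'C' (except AttributeError) → 'J' (after the try/except). Output: CJ

Answer: CJ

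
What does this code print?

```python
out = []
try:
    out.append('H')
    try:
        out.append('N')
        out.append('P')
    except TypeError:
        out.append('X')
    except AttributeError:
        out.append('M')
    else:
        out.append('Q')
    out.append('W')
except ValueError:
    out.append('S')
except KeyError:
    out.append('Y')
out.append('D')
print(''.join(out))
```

Execution trace: 'H' (try body) → 'N' (inner try body) → 'P' (inner try body, no exception) → 'Q' (inner else) → 'W' (try body, no exception) → 'D' (after the try/except). Output: HNPQWD

Answer: HNPQWD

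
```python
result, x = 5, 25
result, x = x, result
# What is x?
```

Trace:
`result, x = 5, 25` → result = 5; x = 25
`result, x = x, result` → result = 25; x = 5
So x = 5

Answer: 5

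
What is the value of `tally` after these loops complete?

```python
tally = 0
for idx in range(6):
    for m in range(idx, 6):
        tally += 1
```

Upper triangle: 6 + 5 + ... + 1
`tally` takes the values: 0 → 1 → 2 → 3 → 4 → 5 → 6 → 7 → 8 → 9 → 10 → 11 → 12 → 13 → 14 → 15 → 16 → 17 → 18 → 19 → 20 → 21

Answer: 21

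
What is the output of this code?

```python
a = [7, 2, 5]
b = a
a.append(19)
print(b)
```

Key concept: basic list aliasing.
Step by step:
`a = [7, 2, 5]` → a = [7, 2, 5]
`b = a` → b = [7, 2, 5] (same object as a)
`a.append(19)` → a = [7, 2, 5, 19] (same object as b); b = [7, 2, 5, 19] (same object as a)
`print(b)` → prints [7, 2, 5, 19]

Answer: [7, 2, 5, 19]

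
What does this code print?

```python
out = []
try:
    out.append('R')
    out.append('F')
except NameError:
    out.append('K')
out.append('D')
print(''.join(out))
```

Execution trace: 'R' (try body) → 'F' (try body, no exception) → 'D' (after the try/except). Output: RFD

Answer: RFD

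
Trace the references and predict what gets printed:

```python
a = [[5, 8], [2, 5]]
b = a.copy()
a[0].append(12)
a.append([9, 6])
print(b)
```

Key concept: shallow copy with nested lists.
Step by step:
`a = [[5, 8], [2, 5]]` → a = [[5, 8], [2, 5]]
`b = a.copy()` → b = [[5, 8], [2, 5]]
`a[0].append(12)` → a = [[5, 8, 12], [2, 5]]; b = [[5, 8, 12], [2, 5]]
`a.append([9, 6])` → a = [[5, 8, 12], [2, 5], [9, 6]]
`print(b)` → prints [[5, 8, 12], [2, 5]]

Answer: [[5, 8, 12], [2, 5]]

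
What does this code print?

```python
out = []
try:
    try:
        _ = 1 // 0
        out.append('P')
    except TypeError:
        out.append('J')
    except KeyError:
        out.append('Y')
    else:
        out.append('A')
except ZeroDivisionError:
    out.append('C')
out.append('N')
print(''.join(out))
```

Execution trace: 'C' (outer except ZeroDivisionError) → 'N' (after the try/except). Output: CN

Answer: CN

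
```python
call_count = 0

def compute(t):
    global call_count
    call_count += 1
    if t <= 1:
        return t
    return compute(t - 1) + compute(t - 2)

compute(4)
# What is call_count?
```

Calls(t) = 1 + Calls(t-1) + Calls(t-2); Calls(0)=Calls(1)=1. For t=4 this gives 9.

Answer: 9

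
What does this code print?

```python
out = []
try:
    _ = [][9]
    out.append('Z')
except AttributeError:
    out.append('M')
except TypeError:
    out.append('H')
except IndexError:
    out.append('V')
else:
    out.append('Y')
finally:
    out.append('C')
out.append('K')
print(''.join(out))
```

Execution trace: 'V' (except IndexError) → 'C' (finally) → 'K' (after the try/except). Output: VCK

Answer: VCK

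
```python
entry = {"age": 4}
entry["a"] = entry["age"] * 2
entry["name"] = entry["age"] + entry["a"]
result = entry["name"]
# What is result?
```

Trace:
`entry = {"age": 4}` → entry = {'age': 4}
`entry["a"] = entry["age"] * 2` → entry = {'age': 4, 'a': 8}
`entry["name"] = entry["age"] + entry["a"]` → entry = {'age': 4, 'a': 8, 'name': 12}
`result = entry["name"]` → result = 12
So result = 12

Answer: 12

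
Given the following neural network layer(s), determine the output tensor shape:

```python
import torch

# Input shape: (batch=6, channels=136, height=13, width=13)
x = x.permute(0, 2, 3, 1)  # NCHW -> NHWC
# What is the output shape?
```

Input: (6, 136, 13, 13) -> Output: (6, 13, 13, 136)

Answer: (6, 13, 13, 136)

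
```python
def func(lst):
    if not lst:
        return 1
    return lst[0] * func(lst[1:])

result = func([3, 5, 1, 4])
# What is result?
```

Product over [3, 5, 1, 4] = 3 * 5 * 1 * 4 = 60

Answer: 60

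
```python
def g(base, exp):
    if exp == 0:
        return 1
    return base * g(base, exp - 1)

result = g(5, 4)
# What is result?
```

g(5, 4) = 5 * 5 * 5 * 5 = 625

Answer: 625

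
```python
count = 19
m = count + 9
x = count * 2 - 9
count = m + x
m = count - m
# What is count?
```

Trace:
`count = 19` → count = 19
`m = count + 9` → m = 28
`x = count * 2 - 9` → x = 29
`count = m + x` → count = 57
`m = count - m` → m = 29
So count = 57

Answer: 57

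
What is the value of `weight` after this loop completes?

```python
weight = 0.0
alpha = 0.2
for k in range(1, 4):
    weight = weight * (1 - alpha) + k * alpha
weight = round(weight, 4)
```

Moving average with lr=0.2
`weight` takes the values: 0.0 → 0.2 → 0.56 → 1.048

Answer: 1.048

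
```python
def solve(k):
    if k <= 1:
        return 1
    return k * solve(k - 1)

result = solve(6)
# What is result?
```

solve(6) = 6 * 5 * 4 * 3 * 2 * 1 = 720

Answer: 720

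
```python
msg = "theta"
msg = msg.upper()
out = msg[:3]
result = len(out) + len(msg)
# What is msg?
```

Trace:
`msg = "theta"` → msg = 'theta'
`msg = msg.upper()` → msg = 'THETA'
`out = msg[:3]` → out = 'THE'
`result = len(out) + len(msg)` → result = 8
So msg = 'THETA'

Answer: 'THETA'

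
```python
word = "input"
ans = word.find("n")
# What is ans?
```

Trace:
`word = "input"` → word = 'input'
`ans = word.find("n")` → ans = 1
So ans = 1

Answer: 1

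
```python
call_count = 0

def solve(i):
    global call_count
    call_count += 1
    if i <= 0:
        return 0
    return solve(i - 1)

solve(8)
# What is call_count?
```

Linear recursion stepping by 1: 9 calls from i=8 down to ≤0.

Answer: 9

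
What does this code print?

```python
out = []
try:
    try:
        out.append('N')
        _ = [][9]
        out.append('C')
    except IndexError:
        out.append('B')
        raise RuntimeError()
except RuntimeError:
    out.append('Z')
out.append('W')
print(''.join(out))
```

Execution trace: 'N' (inner try body) → 'B' (inner except IndexError) → 'Z' (outer except RuntimeError) → 'W' (after the try/except). Output: NBZW

Answer: NBZW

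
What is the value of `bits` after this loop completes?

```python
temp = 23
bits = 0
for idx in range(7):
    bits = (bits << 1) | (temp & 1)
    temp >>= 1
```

Reverse lowest 7 bits of 23
`bits` takes the values: 0 → 1 → 3 → 7 → 14 → 29 → 58 → 116

Answer: 116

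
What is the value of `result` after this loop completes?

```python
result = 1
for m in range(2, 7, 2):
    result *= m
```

Product of even numbers 2 to 6
`result` takes the values: 1 → 2 → 8 → 48

Answer: 48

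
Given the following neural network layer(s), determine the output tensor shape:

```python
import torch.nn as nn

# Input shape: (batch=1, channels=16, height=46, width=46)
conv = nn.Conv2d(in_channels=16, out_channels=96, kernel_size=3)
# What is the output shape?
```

Input: (1, 16, 46, 46) -> Output: (1, 96, 44, 44)

Answer: (1, 96, 44, 44)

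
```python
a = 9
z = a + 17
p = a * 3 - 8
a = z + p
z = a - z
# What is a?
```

Trace:
`a = 9` → a = 9
`z = a + 17` → z = 26
`p = a * 3 - 8` → p = 19
`a = z + p` → a = 45
`z = a - z` → z = 19
So a = 45

Answer: 45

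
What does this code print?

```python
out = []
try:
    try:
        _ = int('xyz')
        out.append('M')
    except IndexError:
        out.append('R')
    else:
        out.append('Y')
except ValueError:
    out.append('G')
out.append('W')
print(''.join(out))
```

Execution trace: 'G' (outer except ValueError) → 'W' (after the try/except). Output: GW

Answer: GW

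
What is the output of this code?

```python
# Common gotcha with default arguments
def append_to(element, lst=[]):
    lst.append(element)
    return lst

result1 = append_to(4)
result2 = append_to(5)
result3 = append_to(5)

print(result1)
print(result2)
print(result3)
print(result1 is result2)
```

Key concept: mutable default argument gotcha.
Step by step:
`result1 = append_to(4)` → result1 = [4]
`result2 = append_to(5)` → result1 = [4, 5] (same object as result2); result2 = [4, 5] (same object as result1)
`result3 = append_to(5)` → result1 = [4, 5, 5] (same object as result2, result3); result2 = [4, 5, 5] (same object as result1, result3); result3 = [4, 5, 5] (same object as result1, result2)
`print(result1)` → prints [4, 5, 5]
`print(result2)` → prints [4, 5, 5]
`print(result3)` → prints [4, 5, 5]
`print(result1 is result2)` → prints True

Answer:
[4, 5, 5]
[4, 5, 5]
[4, 5, 5]
True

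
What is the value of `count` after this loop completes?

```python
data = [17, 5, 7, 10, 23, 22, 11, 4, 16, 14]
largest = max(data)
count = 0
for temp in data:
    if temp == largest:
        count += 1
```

Count of max value 23 in [17, 5, 7, 10, 23, 22, 11, 4, 16, 14]
`count` takes the values: 0 → 1

Answer: 1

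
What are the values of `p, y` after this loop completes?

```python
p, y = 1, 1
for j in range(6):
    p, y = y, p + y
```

Fibonacci: after 6 iterations
`p, y` takes the values: (1, 1) → (1, 2) → (2, 3) → (3, 5) → (5, 8) → (8, 13) → (13, 21)

Answer: 13, 21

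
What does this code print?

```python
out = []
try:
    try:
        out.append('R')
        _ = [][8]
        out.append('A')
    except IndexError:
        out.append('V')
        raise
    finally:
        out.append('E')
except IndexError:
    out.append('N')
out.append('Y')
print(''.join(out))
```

Execution trace: 'R' (inner try body) → 'V' (inner except IndexError) → 'E' (inner finally) → 'N' (outer except IndexError) → 'Y' (after the try/except). Output: RVENY

Answer: RVENY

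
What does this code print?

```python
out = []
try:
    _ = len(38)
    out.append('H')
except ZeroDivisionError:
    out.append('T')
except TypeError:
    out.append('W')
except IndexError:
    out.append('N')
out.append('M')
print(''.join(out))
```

Execution trace: 'W' (except TypeError) → 'M' (after the try/except). Output: WM

Answer: WM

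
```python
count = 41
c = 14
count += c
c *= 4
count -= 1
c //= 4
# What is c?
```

Trace:
`count = 41` → count = 41
`c = 14` → c = 14
`count += c` → count = 55
`c *= 4` → c = 56
`count -= 1` → count = 54
`c //= 4` → c = 14
So c = 14

Answer: 14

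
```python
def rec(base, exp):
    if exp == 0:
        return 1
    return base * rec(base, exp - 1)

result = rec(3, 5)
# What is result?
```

rec(3, 5) = 3 * 3 * 3 * 3 * 3 = 243

Answer: 243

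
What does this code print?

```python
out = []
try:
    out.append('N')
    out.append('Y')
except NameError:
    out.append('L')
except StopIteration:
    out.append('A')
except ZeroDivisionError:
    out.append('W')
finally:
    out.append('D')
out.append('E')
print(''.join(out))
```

Execution trace: 'N' (try body) → 'Y' (try body, no exception) → 'D' (finally) → 'E' (after the try/except). Output: NYDE

Answer: NYDE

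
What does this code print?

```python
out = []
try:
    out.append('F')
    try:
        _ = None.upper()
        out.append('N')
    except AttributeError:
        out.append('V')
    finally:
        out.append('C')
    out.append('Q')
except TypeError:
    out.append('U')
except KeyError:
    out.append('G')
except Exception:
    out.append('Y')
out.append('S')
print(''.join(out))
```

Execution trace: 'F' (try body) → 'V' (inner except AttributeError) → 'C' (inner finally) → 'Q' (try body, no exception) → 'S' (after the try/except). Output: FVCQS

Answer: FVCQS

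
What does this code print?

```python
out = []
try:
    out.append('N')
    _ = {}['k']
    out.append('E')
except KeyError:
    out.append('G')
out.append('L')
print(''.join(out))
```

Execution trace: 'N' (try body) → 'G' (except KeyError) → 'L' (after the try/except). Output: NGL

Answer: NGL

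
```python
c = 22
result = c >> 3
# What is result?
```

Trace:
`c = 22` → c = 22
`result = c >> 3` → result = 2
So result = 2

Answer: 2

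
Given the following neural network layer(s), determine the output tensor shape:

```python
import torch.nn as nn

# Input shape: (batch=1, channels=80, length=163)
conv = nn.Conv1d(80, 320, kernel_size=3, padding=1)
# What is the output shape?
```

Input: (1, 80, 163) -> Output: (1, 320, 163)

Answer: (1, 320, 163)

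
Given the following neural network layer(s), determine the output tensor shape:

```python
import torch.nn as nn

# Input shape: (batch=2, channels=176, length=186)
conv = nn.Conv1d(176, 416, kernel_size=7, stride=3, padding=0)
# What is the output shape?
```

Input: (2, 176, 186) -> Output: (2, 416, 60)

Answer: (2, 416, 60)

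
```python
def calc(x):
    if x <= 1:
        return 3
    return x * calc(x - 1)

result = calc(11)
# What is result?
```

calc(11) = 11 * 10 * 9 * 8 * 7 * 6 * 5 * 4 * 3 * 2 * 3 = 119750400

Answer: 119750400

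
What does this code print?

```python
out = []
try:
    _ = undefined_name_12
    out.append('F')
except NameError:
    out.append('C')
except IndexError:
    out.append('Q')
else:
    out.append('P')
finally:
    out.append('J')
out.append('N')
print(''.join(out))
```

Execution trace: 'C' (except NameError) → 'J' (finally) → 'N' (after the try/except). Output: CJN

Answer: CJN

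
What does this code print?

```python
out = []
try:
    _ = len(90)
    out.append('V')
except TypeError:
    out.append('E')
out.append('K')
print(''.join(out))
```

Execution trace: 'E' (except TypeError) → 'K' (after the try/except). Output: EK

Answer: EK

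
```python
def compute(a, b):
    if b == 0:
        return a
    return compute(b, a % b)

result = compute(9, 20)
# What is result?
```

compute(9, 20) -> compute(20, 9) -> compute(9, 2) -> compute(2, 1) -> compute(1, 0) -> 1

Answer: 1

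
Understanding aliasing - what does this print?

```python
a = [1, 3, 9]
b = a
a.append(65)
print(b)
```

Key concept: basic list aliasing.
Step by step:
`a = [1, 3, 9]` → a = [1, 3, 9]
`b = a` → b = [1, 3, 9] (same object as a)
`a.append(65)` → a = [1, 3, 9, 65] (same object as b); b = [1, 3, 9, 65] (same object as a)
`print(b)` → prints [1, 3, 9, 65]

Answer: [1, 3, 9, 65]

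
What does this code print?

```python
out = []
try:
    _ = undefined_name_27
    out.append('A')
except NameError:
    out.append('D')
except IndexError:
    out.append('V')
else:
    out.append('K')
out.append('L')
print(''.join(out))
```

Execution trace: 'D' (except NameError) → 'L' (after the try/except). Output: DL

Answer: DL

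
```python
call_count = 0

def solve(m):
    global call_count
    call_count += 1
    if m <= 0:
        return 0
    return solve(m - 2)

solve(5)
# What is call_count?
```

Linear recursion stepping by 2: 4 calls from m=5 down to ≤0.

Answer: 4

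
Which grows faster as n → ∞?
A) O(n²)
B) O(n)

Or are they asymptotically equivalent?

O(n²) vs O(n): Higher order terms dominate.

Answer: A) O(n²) grows faster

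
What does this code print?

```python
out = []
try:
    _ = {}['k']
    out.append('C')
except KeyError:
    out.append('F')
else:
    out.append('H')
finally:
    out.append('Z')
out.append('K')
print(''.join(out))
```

Execution trace: 'F' (except KeyError) → 'Z' (finally) → 'K' (after the try/except). Output: FZK

Answer: FZK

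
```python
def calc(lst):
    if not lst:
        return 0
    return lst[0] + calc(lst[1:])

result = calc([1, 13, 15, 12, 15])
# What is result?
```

1 + 13 + 15 + 12 + 15 + 0 = 56

Answer: 56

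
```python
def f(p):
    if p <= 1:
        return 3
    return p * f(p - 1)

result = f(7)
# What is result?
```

f(7) = 7 * 6 * 5 * 4 * 3 * 2 * 3 = 15120

Answer: 15120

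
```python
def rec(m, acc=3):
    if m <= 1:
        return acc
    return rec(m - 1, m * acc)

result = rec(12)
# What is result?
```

Accumulator trace (n, acc): (12, 3) -> (11, 36) -> (10, 396) -> (9, 3960) -> (8, 35640) -> (7, 285120) -> (6, 1995840) -> (5, 11975040) -> (4, 59875200) -> (3, 239500800) -> (2, 718502400) -> (1, 1437004800) -> return 1437004800

Answer: 1437004800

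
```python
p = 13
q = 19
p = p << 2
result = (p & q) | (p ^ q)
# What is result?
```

Trace:
`p = 13` → p = 13
`q = 19` → q = 19
`p = p << 2` → p = 52
`result = (p & q) | (p ^ q)` → result = 55
So result = 55

Answer: 55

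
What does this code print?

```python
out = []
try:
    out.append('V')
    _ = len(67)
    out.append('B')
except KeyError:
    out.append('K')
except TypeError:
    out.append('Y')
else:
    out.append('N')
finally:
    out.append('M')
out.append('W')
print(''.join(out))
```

Execution trace: 'V' (try body) → 'Y' (except TypeError) → 'M' (finally) → 'W' (after the try/except). Output: VYMW

Answer: VYMW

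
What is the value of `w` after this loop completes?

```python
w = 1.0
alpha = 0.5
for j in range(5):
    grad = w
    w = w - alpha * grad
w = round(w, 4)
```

Gradient descent: w = 1.0 * (1 - 0.5)^5
`w` takes the values: 1.0 → 0.5 → 0.25 → 0.125 → 0.0625 → 0.03125 → 0.0312

Answer: 0.0312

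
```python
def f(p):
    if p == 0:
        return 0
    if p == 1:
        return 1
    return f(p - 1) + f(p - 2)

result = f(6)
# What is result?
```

Build up from base cases: f(0)=0, f(1)=1, f(2)=1, f(3)=2, f(4)=3, f(5)=5, f(6)=8

Answer: 8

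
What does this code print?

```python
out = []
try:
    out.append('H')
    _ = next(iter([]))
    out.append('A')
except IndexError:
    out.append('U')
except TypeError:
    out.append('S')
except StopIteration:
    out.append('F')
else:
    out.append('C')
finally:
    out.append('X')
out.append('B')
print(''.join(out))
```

Execution trace: 'H' (try body) → 'F' (except StopIteration) → 'X' (finally) → 'B' (after the try/except). Output: HFXB

Answer: HFXB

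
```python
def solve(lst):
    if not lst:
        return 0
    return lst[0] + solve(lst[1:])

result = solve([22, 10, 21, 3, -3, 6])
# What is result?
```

22 + 10 + 21 + 3 + (-3) + 6 + 0 = 59

Answer: 59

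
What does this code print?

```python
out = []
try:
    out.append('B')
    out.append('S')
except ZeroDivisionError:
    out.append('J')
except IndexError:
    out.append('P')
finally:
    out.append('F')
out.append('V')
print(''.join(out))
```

Execution trace: 'B' (try body) → 'S' (try body, no exception) → 'F' (finally) → 'V' (after the try/except). Output: BSFV

Answer: BSFV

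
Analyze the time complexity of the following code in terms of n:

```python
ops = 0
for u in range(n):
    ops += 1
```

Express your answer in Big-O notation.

Each loop level contributes: n. Multiplying the contributions gives O(n).

Answer: O(n)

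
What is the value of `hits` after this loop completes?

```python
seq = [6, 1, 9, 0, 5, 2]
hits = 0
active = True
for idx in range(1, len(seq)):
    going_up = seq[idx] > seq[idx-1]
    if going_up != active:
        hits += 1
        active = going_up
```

Count direction changes in [6, 1, 9, 0, 5, 2]
`hits` takes the values: 0 → 1 → 2 → 3 → 4 → 5

Answer: 5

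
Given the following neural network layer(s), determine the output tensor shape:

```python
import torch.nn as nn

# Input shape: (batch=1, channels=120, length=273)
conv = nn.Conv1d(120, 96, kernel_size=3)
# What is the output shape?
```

Input: (1, 120, 273) -> Output: (1, 96, 271)

Answer: (1, 96, 271)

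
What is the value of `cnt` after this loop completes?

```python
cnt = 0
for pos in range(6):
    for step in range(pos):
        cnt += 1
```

Triangle number: 0+1+2+...+5
`cnt` takes the values: 0 → 1 → 2 → 3 → 4 → 5 → 6 → 7 → 8 → 9 → 10 → 11 → 12 → 13 → 14 → 15

Answer: 15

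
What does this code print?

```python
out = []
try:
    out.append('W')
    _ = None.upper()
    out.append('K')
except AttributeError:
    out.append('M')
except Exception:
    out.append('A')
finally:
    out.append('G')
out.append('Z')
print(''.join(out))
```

Execution trace: 'W' (try body) → 'M' (except AttributeError) → 'G' (finally) → 'Z' (after the try/except). Output: WMGZ

Answer: WMGZ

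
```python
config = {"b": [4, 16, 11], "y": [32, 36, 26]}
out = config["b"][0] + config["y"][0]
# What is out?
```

Trace:
`config = {"b": [4, 16, 11], "y": [32, 36, 26]}` → config = {'b': [4, 16, 11], 'y': [32, 36, 26]}
`out = config["b"][0] + config["y"][0]` → out = 36
So out = 36

Answer: 36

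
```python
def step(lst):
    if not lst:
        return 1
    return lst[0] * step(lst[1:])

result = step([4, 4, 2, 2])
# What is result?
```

Product over [4, 4, 2, 2] = 4 * 4 * 2 * 2 = 64

Answer: 64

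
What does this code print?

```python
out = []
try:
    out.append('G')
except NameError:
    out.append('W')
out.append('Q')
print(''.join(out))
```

Execution trace: 'G' (try body, no exception) → 'Q' (after the try/except). Output: GQ

Answer: GQ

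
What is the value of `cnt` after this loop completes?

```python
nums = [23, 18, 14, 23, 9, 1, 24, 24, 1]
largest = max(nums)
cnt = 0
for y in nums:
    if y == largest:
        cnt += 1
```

Count of max value 24 in [23, 18, 14, 23, 9, 1, 24, 24, 1]
`cnt` takes the values: 0 → 1 → 2

Answer: 2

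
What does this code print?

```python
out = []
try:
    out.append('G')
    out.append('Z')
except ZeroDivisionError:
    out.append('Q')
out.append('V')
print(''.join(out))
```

Execution trace: 'G' (try body) → 'Z' (try body, no exception) → 'V' (after the try/except). Output: GZV

Answer: GZV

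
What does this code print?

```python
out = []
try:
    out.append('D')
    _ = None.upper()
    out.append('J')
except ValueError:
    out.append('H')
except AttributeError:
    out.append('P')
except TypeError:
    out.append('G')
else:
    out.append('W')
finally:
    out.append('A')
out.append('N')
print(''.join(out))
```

Execution trace: 'D' (try body) → 'P' (except AttributeError) → 'A' (finally) → 'N' (after the try/except). Output: DPAN

Answer: DPAN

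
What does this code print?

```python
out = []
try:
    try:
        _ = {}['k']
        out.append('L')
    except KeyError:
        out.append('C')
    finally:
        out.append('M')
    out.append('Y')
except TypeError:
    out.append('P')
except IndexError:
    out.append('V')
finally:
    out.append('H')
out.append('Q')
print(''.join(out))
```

Execution trace: 'C' (inner except KeyError) → 'M' (inner finally) → 'Y' (try body, no exception) → 'H' (finally) → 'Q' (after the try/except). Output: CMYHQ

Answer: CMYHQ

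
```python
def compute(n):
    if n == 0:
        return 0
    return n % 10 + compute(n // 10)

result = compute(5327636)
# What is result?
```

Sum of digits of 5327636: 6 + 3 + 6 + 7 + 2 + 3 + 5 = 32

Answer: 32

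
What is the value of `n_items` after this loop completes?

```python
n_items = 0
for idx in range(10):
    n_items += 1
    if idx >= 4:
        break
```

Loop breaks when idx reaches 4, n_items is 5
`n_items` takes the values: 0 → 1 → 2 → 3 → 4 → 5

Answer: 5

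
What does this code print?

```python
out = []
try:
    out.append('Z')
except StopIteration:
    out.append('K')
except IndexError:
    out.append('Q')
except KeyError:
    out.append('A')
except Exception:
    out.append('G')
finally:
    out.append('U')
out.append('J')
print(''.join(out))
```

Execution trace: 'Z' (try body, no exception) → 'U' (finally) → 'J' (after the try/except). Output: ZUJ

Answer: ZUJ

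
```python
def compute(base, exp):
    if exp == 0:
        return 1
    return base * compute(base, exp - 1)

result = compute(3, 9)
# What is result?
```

compute(3, 9) = 3 * 3 * 3 * 3 * 3 * 3 * 3 * 3 * 3 = 19683

Answer: 19683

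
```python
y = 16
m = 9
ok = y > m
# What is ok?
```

Trace:
`y = 16` → y = 16
`m = 9` → m = 9
`ok = y > m` → ok = True
So ok = True

Answer: True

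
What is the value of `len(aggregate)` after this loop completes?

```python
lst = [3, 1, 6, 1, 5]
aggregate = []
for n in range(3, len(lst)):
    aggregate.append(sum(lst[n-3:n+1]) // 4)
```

Number of 4-element averages
`aggregate` takes the values: [] → [2] → [2, 3]
So `len(aggregate)` = 2

Answer: 2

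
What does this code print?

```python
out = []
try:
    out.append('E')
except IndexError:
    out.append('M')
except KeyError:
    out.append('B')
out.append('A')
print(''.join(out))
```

Execution trace: 'E' (try body, no exception) → 'A' (after the try/except). Output: EA

Answer: EA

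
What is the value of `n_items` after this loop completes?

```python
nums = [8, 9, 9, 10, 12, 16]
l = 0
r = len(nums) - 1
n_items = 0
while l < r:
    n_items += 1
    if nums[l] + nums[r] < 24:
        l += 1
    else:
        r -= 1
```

Steps to find pair summing to 24
`n_items` takes the values: 0 → 1 → 2 → 3 → 4 → 5

Answer: 5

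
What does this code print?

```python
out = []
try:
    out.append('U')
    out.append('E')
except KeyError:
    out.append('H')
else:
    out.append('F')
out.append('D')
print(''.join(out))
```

Execution trace: 'U' (try body) → 'E' (try body, no exception) → 'F' (else) → 'D' (after the try/except). Output: UEFD

Answer: UEFD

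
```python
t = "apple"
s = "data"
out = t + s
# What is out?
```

Trace:
`t = "apple"` → t = 'apple'
`s = "data"` → s = 'data'
`out = t + s` → out = 'appledata'
So out = 'appledata'

Answer: 'appledata'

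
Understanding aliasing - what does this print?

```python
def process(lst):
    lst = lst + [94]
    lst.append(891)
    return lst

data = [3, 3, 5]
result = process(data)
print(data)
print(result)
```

Key concept: rebinding parameter vs mutation.
Step by step:
`data = [3, 3, 5]` → data = [3, 3, 5]
`result = process(data)` → result = [3, 3, 5, 94, 891]
`print(data)` → prints [3, 3, 5]
`print(result)` → prints [3, 3, 5, 94, 891]

Answer:
[3, 3, 5]
[3, 3, 5, 94, 891]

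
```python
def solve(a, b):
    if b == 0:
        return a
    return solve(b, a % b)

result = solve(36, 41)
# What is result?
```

solve(36, 41) -> solve(41, 36) -> solve(36, 5) -> solve(5, 1) -> solve(1, 0) -> 1

Answer: 1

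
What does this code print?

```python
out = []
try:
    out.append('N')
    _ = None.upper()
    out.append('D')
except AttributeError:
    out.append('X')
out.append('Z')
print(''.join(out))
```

Execution trace: 'N' (try body) → 'X' (except AttributeError) → 'Z' (after the try/except). Output: NXZ

Answer: NXZ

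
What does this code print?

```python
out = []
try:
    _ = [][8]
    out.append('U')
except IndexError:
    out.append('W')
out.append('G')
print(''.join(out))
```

Execution trace: 'W' (except IndexError) → 'G' (after the try/except). Output: WG

Answer: WG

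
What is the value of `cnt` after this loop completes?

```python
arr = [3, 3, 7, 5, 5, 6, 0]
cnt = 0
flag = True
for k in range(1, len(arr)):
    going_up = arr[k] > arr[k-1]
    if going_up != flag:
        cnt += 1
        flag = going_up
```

Count direction changes in [3, 3, 7, 5, 5, 6, 0]
`cnt` takes the values: 0 → 1 → 2 → 3 → 4 → 5

Answer: 5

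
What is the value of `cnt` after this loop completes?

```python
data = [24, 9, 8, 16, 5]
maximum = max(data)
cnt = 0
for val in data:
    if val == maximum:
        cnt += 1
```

Count of max value 24 in [24, 9, 8, 16, 5]
`cnt` takes the values: 0 → 1

Answer: 1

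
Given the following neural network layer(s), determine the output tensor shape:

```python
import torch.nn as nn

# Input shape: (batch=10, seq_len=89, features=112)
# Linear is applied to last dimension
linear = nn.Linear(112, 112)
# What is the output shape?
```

Input: (10, 89, 112) -> Output: (10, 89, 112)

Answer: (10, 89, 112)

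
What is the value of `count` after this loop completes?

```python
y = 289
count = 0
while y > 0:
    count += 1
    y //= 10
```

Count digits by repeated division by 10
`count` takes the values: 0 → 1 → 2 → 3

Answer: 3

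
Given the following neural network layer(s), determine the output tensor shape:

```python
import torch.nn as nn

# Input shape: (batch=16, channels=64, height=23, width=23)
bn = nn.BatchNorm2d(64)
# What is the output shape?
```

Input: (16, 64, 23, 23) -> Output: (16, 64, 23, 23)

Answer: (16, 64, 23, 23)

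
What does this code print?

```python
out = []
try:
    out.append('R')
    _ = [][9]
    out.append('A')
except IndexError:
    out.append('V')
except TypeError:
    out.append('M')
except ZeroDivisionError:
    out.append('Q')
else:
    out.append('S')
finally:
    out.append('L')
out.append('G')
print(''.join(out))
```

Execution trace: 'R' (try body) → 'V' (except IndexError) → 'L' (finally) → 'G' (after the try/except). Output: RVLG

Answer: RVLG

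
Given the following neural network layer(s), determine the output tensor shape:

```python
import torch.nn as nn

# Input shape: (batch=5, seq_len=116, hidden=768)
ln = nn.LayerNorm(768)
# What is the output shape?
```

Input: (5, 116, 768) -> Output: (5, 116, 768)

Answer: (5, 116, 768)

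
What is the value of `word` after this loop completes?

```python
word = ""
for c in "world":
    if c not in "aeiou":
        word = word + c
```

Remove vowels from 'world'
`word` takes the values: "" → "w" → "wr" → "wrl" → "wrld"

Answer: "wrld"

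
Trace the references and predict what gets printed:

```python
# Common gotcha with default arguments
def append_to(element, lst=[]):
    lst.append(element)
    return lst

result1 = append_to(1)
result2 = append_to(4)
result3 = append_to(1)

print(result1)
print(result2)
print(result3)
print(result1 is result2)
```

Key concept: mutable default argument gotcha.
Step by step:
`result1 = append_to(1)` → result1 = [1]
`result2 = append_to(4)` → result1 = [1, 4] (same object as result2); result2 = [1, 4] (same object as result1)
`result3 = append_to(1)` → result1 = [1, 4, 1] (same object as result2, result3); result2 = [1, 4, 1] (same object as result1, result3); result3 = [1, 4, 1] (same object as result1, result2)
`print(result1)` → prints [1, 4, 1]
`print(result2)` → prints [1, 4, 1]
`print(result3)` → prints [1, 4, 1]
`print(result1 is result2)` → prints True

Answer:
[1, 4, 1]
[1, 4, 1]
[1, 4, 1]
True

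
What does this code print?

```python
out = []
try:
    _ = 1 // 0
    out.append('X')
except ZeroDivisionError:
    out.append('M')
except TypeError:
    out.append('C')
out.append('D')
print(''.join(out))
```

Execution trace: 'M' (except ZeroDivisionError) → 'D' (after the try/except). Output: MD

Answer: MD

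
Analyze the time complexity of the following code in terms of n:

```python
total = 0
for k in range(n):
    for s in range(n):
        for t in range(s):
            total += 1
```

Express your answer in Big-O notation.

Each loop level contributes: n × n × n. Multiplying the contributions gives O(n^3).

Answer: O(n^3)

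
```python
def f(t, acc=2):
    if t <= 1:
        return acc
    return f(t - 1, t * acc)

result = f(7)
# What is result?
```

Accumulator trace (n, acc): (7, 2) -> (6, 14) -> (5, 84) -> (4, 420) -> (3, 1680) -> (2, 5040) -> (1, 10080) -> return 10080

Answer: 10080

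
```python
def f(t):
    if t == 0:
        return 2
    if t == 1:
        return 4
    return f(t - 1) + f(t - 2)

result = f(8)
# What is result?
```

Build up from base cases: f(0)=2, f(1)=4, f(2)=6, f(3)=10, f(4)=16, f(5)=26, f(6)=42, ..., f(8)=110

Answer: 110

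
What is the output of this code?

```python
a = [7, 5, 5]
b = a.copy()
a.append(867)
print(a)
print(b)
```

Key concept: list.copy() creates independent copy.
Step by step:
`a = [7, 5, 5]` → a = [7, 5, 5]
`b = a.copy()` → b = [7, 5, 5]
`a.append(867)` → a = [7, 5, 5, 867]
`print(a)` → prints [7, 5, 5, 867]
`print(b)` → prints [7, 5, 5]

Answer:
[7, 5, 5, 867]
[7, 5, 5]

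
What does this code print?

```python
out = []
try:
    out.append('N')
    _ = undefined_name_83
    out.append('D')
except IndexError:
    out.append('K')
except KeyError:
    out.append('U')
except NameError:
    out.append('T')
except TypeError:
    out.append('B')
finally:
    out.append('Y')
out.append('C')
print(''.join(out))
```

Execution trace: 'N' (try body) → 'T' (except NameError) → 'Y' (finally) → 'C' (after the try/except). Output: NTYC

Answer: NTYC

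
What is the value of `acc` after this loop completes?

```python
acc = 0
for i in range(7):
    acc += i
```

Sum of 0 to 6 = 21
`acc` takes the values: 0 → 1 → 3 → 6 → 10 → 15 → 21

Answer: 21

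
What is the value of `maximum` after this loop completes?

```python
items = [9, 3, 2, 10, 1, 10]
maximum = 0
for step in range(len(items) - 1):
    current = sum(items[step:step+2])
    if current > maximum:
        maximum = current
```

Max sum of 2-element window in [9, 3, 2, 10, 1, 10]
`maximum` takes the values: 0 → 12

Answer: 12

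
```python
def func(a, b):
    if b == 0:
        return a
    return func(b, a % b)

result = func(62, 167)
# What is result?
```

func(62, 167) -> func(167, 62) -> func(62, 43) -> func(43, 19) -> func(19, 5) -> func(5, 4) -> func(4, 1) -> func(1, 0) -> 1

Answer: 1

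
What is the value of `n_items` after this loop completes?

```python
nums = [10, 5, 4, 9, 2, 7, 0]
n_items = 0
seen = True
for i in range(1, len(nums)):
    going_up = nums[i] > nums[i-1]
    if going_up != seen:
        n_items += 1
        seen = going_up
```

Count direction changes in [10, 5, 4, 9, 2, 7, 0]
`n_items` takes the values: 0 → 1 → 2 → 3 → 4 → 5

Answer: 5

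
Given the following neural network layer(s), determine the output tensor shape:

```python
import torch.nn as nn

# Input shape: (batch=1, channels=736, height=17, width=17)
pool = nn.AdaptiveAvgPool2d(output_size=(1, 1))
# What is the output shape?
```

Input: (1, 736, 17, 17) -> Output: (1, 736, 1, 1)

Answer: (1, 736, 1, 1)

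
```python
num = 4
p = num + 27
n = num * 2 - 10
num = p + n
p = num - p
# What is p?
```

Trace:
`num = 4` → num = 4
`p = num + 27` → p = 31
`n = num * 2 - 10` → n = -2
`num = p + n` → num = 29
`p = num - p` → p = -2
So p = -2

Answer: -2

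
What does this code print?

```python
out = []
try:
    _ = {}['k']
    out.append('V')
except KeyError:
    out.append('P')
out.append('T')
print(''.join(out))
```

Execution trace: 'P' (except KeyError) → 'T' (after the try/except). Output: PT

Answer: PT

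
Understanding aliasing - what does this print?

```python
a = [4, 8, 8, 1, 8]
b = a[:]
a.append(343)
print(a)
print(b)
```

Key concept: slice [:] creates copy.
Step by step:
`a = [4, 8, 8, 1, 8]` → a = [4, 8, 8, 1, 8]
`b = a[:]` → b = [4, 8, 8, 1, 8]
`a.append(343)` → a = [4, 8, 8, 1, 8, 343]
`print(a)` → prints [4, 8, 8, 1, 8, 343]
`print(b)` → prints [4, 8, 8, 1, 8]

Answer:
[4, 8, 8, 1, 8, 343]
[4, 8, 8, 1, 8]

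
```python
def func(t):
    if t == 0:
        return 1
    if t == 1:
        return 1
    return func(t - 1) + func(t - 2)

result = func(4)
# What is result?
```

Build up from base cases: func(0)=1, func(1)=1, func(2)=2, func(3)=3, func(4)=5

Answer: 5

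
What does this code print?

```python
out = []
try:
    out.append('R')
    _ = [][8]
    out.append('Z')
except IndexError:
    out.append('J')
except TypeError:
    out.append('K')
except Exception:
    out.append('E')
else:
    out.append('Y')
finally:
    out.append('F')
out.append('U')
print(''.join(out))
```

Execution trace: 'R' (try body) → 'J' (except IndexError) → 'F' (finally) → 'U' (after the try/except). Output: RJFU

Answer: RJFU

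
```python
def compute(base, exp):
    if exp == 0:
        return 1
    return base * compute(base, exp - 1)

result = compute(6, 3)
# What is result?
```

compute(6, 3) = 6 * 6 * 6 = 216

Answer: 216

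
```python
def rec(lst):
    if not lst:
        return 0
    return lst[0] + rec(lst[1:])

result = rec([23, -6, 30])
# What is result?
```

23 + (-6) + 30 + 0 = 47

Answer: 47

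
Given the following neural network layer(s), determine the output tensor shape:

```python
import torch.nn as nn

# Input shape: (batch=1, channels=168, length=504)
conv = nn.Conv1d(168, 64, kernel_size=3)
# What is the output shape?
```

Input: (1, 168, 504) -> Output: (1, 64, 502)

Answer: (1, 64, 502)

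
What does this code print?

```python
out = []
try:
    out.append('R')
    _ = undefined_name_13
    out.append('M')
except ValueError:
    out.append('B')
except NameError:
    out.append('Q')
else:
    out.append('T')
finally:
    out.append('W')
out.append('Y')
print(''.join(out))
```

Execution trace: 'R' (try body) → 'Q' (except NameError) → 'W' (finally) → 'Y' (after the try/except). Output: RQWY

Answer: RQWY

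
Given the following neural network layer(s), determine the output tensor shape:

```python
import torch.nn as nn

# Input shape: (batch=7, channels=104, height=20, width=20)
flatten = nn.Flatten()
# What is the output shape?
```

Input: (7, 104, 20, 20) -> Output: (7, 41600)

Answer: (7, 41600)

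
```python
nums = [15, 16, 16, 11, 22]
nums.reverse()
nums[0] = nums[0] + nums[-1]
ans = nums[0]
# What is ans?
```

Trace:
`nums = [15, 16, 16, 11, 22]` → nums = [15, 16, 16, 11, 22]
`nums.reverse()` → nums = [22, 11, 16, 16, 15]
`nums[0] = nums[0] + nums[-1]` → nums = [37, 11, 16, 16, 15]
`ans = nums[0]` → ans = 37
So ans = 37

Answer: 37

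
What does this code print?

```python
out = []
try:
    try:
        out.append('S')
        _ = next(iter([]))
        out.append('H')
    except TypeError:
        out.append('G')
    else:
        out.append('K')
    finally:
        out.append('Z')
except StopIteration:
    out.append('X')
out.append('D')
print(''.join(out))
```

Execution trace: 'S' (try body) → 'Z' (finally) → 'X' (outer except StopIteration) → 'D' (after the try/except). Output: SZXD

Answer: SZXD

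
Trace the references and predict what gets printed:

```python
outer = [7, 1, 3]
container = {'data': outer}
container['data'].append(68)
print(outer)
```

Key concept: dict holds reference to list.
Step by step:
`outer = [7, 1, 3]` → outer = [7, 1, 3]
`container = {'data': outer}` → container = {'data': [7, 1, 3]}
`container['data'].append(68)` → outer = [7, 1, 3, 68]; container = {'data': [7, 1, 3, 68]}
`print(outer)` → prints [7, 1, 3, 68]

Answer: [7, 1, 3, 68]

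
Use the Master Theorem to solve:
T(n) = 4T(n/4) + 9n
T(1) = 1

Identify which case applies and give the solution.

a=4, b=4, f(n)=9n. log_4(4) = 1. Since c=1 = 1, Case 2 applies: T(n) = Θ(n^log_b(a) · log n) = O(n log n).

Answer: O(n log n) - Case 2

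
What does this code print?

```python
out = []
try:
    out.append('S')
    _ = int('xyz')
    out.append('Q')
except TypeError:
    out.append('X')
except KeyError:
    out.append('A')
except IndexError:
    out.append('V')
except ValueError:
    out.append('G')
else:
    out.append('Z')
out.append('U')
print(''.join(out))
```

Execution trace: 'S' (try body) → 'G' (except ValueError) → 'U' (after the try/except). Output: SGU

Answer: SGU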